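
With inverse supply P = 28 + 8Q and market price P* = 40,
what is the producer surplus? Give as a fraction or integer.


Minimum supply price (at Q=0): P_min = 28
Quantity supplied at P* = 40:
Q* = (40 - 28)/8 = 3/2
PS = (1/2) * Q* * (P* - P_min)
PS = (1/2) * 3/2 * (40 - 28)
PS = (1/2) * 3/2 * 12 = 9

9


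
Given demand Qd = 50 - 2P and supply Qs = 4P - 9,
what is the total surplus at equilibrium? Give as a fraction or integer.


Find equilibrium: 50 - 2P = 4P - 9
50 + 9 = 6P
P* = 59/6 = 59/6
Q* = 4*59/6 - 9 = 91/3
Inverse demand: P = 25 - Q/2, so P_max = 25
Inverse supply: P = 9/4 + Q/4, so P_min = 9/4
CS = (1/2) * 91/3 * (25 - 59/6) = 8281/36
PS = (1/2) * 91/3 * (59/6 - 9/4) = 8281/72
TS = CS + PS = 8281/36 + 8281/72 = 8281/24

8281/24


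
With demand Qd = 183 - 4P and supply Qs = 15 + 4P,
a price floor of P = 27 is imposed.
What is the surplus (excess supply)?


At P = 27:
Qd = 183 - 4*27 = 75
Qs = 15 + 4*27 = 123
Surplus = Qs - Qd = 123 - 75 = 48

48


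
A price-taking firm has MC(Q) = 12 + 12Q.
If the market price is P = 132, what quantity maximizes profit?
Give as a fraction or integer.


In perfect competition, profit is maximized where P = MC.
132 = 12 + 12Q
120 = 12Q
Q* = 120/12 = 10

10


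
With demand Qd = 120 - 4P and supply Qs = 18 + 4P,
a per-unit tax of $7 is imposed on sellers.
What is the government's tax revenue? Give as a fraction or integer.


With tax on sellers, new supply: Qs' = 18 + 4(P - 7)
= 4P - 10
New equilibrium quantity:
Q_new = 55
Tax revenue = tax * Q_new = 7 * 55 = 385

385


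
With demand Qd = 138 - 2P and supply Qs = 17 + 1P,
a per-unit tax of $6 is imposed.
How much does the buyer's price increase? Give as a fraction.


With a per-unit tax, the buyer's price increase depends on relative slopes.
Supply slope: d = 1, Demand slope: b = 2
Buyer's price increase = d * tax / (b + d)
= 1 * 6 / (2 + 1)
= 6 / 3 = 2

2


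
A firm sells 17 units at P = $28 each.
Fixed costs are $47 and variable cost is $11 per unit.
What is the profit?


Total Revenue = P * Q = 28 * 17 = $476
Total Cost = FC + VC*Q = 47 + 11*17 = $234
Profit = TR - TC = 476 - 234 = $242

$242


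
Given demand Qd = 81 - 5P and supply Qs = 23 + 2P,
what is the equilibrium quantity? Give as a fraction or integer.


First find equilibrium price:
81 - 5P = 23 + 2P
P* = 58/7 = 58/7
Then substitute into demand:
Q* = 81 - 5 * 58/7 = 277/7

277/7


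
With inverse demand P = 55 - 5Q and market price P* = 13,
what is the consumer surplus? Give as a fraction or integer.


Maximum willingness to pay (at Q=0): P_max = 55
Quantity demanded at P* = 13:
Q* = (55 - 13)/5 = 42/5
CS = (1/2) * Q* * (P_max - P*)
CS = (1/2) * 42/5 * (55 - 13)
CS = (1/2) * 42/5 * 42 = 882/5

882/5


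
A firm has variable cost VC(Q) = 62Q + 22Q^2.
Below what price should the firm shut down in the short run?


AVC(Q) = VC(Q)/Q = 62 + 22Q
AVC is increasing in Q, so minimum AVC is at Q -> 0+.
Min AVC = 62
The firm should shut down if P < 62.

62


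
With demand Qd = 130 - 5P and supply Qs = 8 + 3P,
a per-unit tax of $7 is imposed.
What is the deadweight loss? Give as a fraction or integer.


Pre-tax equilibrium quantity: Q* = 215/4
Post-tax equilibrium quantity: Q_tax = 325/8
Reduction in quantity: Q* - Q_tax = 105/8
DWL = (1/2) * tax * (Q* - Q_tax)
DWL = (1/2) * 7 * 105/8 = 735/16

735/16


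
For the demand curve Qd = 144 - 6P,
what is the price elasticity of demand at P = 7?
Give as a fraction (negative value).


dQ/dP = -6
At P = 7: Q = 144 - 6*7 = 102
E = (dQ/dP)(P/Q) = (-6)(7/102) = -7/17

-7/17


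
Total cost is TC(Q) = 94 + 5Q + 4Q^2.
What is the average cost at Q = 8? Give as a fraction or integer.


TC(8) = 94 + 5*8 + 4*8^2
TC(8) = 94 + 40 + 256 = 390
AC = TC/Q = 390/8 = 195/4

195/4


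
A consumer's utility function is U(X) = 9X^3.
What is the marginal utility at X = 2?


MU = dU/dX = 9*3*X^(3-1)
MU = 27*X^2
At X = 2:
MU = 27 * 2^2
MU = 27 * 4 = 108

108


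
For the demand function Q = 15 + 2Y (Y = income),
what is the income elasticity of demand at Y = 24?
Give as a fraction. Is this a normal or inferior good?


dQ/dY = 2
At Y = 24: Q = 15 + 2*24 = 63
Ey = (dQ/dY)(Y/Q) = 2 * 24 / 63 = 16/21
Since Ey > 0, this is a normal good.

16/21 (normal good)


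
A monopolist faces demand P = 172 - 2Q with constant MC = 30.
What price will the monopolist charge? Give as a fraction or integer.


MR = 172 - 4Q
Set MR = MC: 172 - 4Q = 30
Q* = 71/2
Substitute into demand:
P* = 172 - 2*71/2 = 101

101


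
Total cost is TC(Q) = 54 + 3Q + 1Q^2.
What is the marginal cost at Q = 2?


MC = dTC/dQ = 3 + 2*1*Q
At Q = 2:
MC = 3 + 2*2
MC = 3 + 4 = 7

7


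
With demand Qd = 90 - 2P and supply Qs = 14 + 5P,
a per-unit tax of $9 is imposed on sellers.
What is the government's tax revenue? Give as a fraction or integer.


With tax on sellers, new supply: Qs' = 14 + 5(P - 9)
= 5P - 31
New equilibrium quantity:
Q_new = 388/7
Tax revenue = tax * Q_new = 9 * 388/7 = 3492/7

3492/7


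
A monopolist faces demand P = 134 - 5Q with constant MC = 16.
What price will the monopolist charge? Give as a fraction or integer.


MR = 134 - 10Q
Set MR = MC: 134 - 10Q = 16
Q* = 59/5
Substitute into demand:
P* = 134 - 5*59/5 = 75

75


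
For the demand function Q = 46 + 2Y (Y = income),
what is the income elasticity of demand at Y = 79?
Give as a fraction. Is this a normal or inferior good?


dQ/dY = 2
At Y = 79: Q = 46 + 2*79 = 204
Ey = (dQ/dY)(Y/Q) = 2 * 79 / 204 = 79/102
Since Ey > 0, this is a normal good.

79/102 (normal good)


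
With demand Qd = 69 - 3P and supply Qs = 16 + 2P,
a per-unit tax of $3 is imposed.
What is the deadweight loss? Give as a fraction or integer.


Pre-tax equilibrium quantity: Q* = 186/5
Post-tax equilibrium quantity: Q_tax = 168/5
Reduction in quantity: Q* - Q_tax = 18/5
DWL = (1/2) * tax * (Q* - Q_tax)
DWL = (1/2) * 3 * 18/5 = 27/5

27/5


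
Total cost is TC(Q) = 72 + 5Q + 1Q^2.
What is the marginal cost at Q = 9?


MC = dTC/dQ = 5 + 2*1*Q
At Q = 9:
MC = 5 + 2*9
MC = 5 + 18 = 23

23


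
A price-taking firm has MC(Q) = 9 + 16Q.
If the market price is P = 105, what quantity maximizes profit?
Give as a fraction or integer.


In perfect competition, profit is maximized where P = MC.
105 = 9 + 16Q
96 = 16Q
Q* = 96/16 = 6

6


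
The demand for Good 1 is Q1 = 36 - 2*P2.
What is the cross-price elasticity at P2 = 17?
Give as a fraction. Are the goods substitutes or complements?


dQ1/dP2 = -2
At P2 = 17: Q1 = 36 - 2*17 = 2
Exy = (dQ1/dP2)(P2/Q1) = -2 * 17 / 2 = -17
Since Exy < 0, the goods are complements.

-17 (complements)


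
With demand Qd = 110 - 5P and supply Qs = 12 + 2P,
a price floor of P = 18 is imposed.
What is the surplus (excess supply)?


At P = 18:
Qd = 110 - 5*18 = 20
Qs = 12 + 2*18 = 48
Surplus = Qs - Qd = 48 - 20 = 28

28


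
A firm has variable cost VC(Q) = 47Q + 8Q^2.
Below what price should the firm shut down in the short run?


AVC(Q) = VC(Q)/Q = 47 + 8Q
AVC is increasing in Q, so minimum AVC is at Q -> 0+.
Min AVC = 47
The firm should shut down if P < 47.

47


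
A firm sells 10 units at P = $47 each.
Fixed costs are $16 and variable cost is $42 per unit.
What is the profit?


Total Revenue = P * Q = 47 * 10 = $470
Total Cost = FC + VC*Q = 16 + 42*10 = $436
Profit = TR - TC = 470 - 436 = $34

$34


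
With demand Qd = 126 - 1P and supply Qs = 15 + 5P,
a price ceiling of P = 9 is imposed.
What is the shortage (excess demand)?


At P = 9:
Qd = 126 - 1*9 = 117
Qs = 15 + 5*9 = 60
Shortage = Qd - Qs = 117 - 60 = 57

57


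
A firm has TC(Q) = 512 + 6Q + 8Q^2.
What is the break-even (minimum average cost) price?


AC(Q) = 512/Q + 6 + 8Q
To minimize: dAC/dQ = -512/Q^2 + 8 = 0
Q^2 = 512/8 = 64
Q* = 8
Min AC = 512/8 + 6 + 8*8
Min AC = 64 + 6 + 64 = 134

134


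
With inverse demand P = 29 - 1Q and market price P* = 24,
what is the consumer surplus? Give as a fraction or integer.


Maximum willingness to pay (at Q=0): P_max = 29
Quantity demanded at P* = 24:
Q* = (29 - 24)/1 = 5
CS = (1/2) * Q* * (P_max - P*)
CS = (1/2) * 5 * (29 - 24)
CS = (1/2) * 5 * 5 = 25/2

25/2


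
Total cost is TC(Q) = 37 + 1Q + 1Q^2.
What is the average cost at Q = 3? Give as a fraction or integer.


TC(3) = 37 + 1*3 + 1*3^2
TC(3) = 37 + 3 + 9 = 49
AC = TC/Q = 49/3 = 49/3

49/3


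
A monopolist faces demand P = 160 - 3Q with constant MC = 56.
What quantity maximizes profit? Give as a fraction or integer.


TR = P*Q = (160 - 3Q)Q = 160Q - 3Q^2
MR = dTR/dQ = 160 - 6Q
Set MR = MC:
160 - 6Q = 56
104 = 6Q
Q* = 104/6 = 52/3

52/3


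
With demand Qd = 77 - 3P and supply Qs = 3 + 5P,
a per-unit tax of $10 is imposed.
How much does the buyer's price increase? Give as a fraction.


With a per-unit tax, the buyer's price increase depends on relative slopes.
Supply slope: d = 5, Demand slope: b = 3
Buyer's price increase = d * tax / (b + d)
= 5 * 10 / (3 + 5)
= 50 / 8 = 25/4

25/4


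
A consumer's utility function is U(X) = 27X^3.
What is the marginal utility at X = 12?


MU = dU/dX = 27*3*X^(3-1)
MU = 81*X^2
At X = 12:
MU = 81 * 12^2
MU = 81 * 144 = 11664

11664


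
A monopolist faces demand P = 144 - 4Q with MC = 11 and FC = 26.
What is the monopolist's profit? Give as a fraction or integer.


MR = MC: 144 - 8Q = 11
Q* = 133/8
P* = 144 - 4*133/8 = 155/2
Profit = (P* - MC)*Q* - FC
= (155/2 - 11)*133/8 - 26
= 133/2*133/8 - 26
= 17689/16 - 26 = 17273/16

17273/16


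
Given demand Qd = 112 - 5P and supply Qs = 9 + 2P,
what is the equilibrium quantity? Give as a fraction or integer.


First find equilibrium price:
112 - 5P = 9 + 2P
P* = 103/7 = 103/7
Then substitute into demand:
Q* = 112 - 5 * 103/7 = 269/7

269/7


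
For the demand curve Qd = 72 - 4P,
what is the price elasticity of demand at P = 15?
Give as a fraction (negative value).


dQ/dP = -4
At P = 15: Q = 72 - 4*15 = 12
E = (dQ/dP)(P/Q) = (-4)(15/12) = -5

-5


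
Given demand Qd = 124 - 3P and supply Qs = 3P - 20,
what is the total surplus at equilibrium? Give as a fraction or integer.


Find equilibrium: 124 - 3P = 3P - 20
124 + 20 = 6P
P* = 144/6 = 24
Q* = 3*24 - 20 = 52
Inverse demand: P = 124/3 - Q/3, so P_max = 124/3
Inverse supply: P = 20/3 + Q/3, so P_min = 20/3
CS = (1/2) * 52 * (124/3 - 24) = 1352/3
PS = (1/2) * 52 * (24 - 20/3) = 1352/3
TS = CS + PS = 1352/3 + 1352/3 = 2704/3

2704/3


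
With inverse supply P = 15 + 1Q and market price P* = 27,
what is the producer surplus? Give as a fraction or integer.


Minimum supply price (at Q=0): P_min = 15
Quantity supplied at P* = 27:
Q* = (27 - 15)/1 = 12
PS = (1/2) * Q* * (P* - P_min)
PS = (1/2) * 12 * (27 - 15)
PS = (1/2) * 12 * 12 = 72

72


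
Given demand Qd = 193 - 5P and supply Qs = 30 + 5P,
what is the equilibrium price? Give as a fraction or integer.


At equilibrium, Qd = Qs.
193 - 5P = 30 + 5P
193 - 30 = 5P + 5P
163 = 10P
P* = 163/10 = 163/10

163/10


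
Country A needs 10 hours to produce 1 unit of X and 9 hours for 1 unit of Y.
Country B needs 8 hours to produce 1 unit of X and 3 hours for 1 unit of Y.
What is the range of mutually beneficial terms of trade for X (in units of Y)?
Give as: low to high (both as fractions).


Opportunity cost of X for Country A = hours_X / hours_Y = 10/9 = 10/9 units of Y
Opportunity cost of X for Country B = hours_X / hours_Y = 8/3 = 8/3 units of Y
Terms of trade must be between the two opportunity costs.
Range: 10/9 to 8/3

10/9 to 8/3


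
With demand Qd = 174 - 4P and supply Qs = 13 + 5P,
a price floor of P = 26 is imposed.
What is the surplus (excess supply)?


At P = 26:
Qd = 174 - 4*26 = 70
Qs = 13 + 5*26 = 143
Surplus = Qs - Qd = 143 - 70 = 73

73


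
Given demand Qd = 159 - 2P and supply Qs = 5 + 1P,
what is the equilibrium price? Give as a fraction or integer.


At equilibrium, Qd = Qs.
159 - 2P = 5 + 1P
159 - 5 = 2P + 1P
154 = 3P
P* = 154/3 = 154/3

154/3


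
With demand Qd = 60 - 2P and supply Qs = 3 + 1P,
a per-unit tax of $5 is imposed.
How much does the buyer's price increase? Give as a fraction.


With a per-unit tax, the buyer's price increase depends on relative slopes.
Supply slope: d = 1, Demand slope: b = 2
Buyer's price increase = d * tax / (b + d)
= 1 * 5 / (2 + 1)
= 5 / 3 = 5/3

5/3


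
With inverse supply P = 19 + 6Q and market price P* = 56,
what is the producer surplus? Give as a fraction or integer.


Minimum supply price (at Q=0): P_min = 19
Quantity supplied at P* = 56:
Q* = (56 - 19)/6 = 37/6
PS = (1/2) * Q* * (P* - P_min)
PS = (1/2) * 37/6 * (56 - 19)
PS = (1/2) * 37/6 * 37 = 1369/12

1369/12


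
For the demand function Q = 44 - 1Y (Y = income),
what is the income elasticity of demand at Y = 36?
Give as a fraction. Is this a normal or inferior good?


dQ/dY = -1
At Y = 36: Q = 44 - 1*36 = 8
Ey = (dQ/dY)(Y/Q) = -1 * 36 / 8 = -9/2
Since Ey < 0, this is a inferior good.

-9/2 (inferior good)


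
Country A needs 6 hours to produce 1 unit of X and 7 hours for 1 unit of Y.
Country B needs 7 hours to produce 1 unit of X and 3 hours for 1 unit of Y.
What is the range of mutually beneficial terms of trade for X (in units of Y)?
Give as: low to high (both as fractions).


Opportunity cost of X for Country A = hours_X / hours_Y = 6/7 = 6/7 units of Y
Opportunity cost of X for Country B = hours_X / hours_Y = 7/3 = 7/3 units of Y
Terms of trade must be between the two opportunity costs.
Range: 6/7 to 7/3

6/7 to 7/3


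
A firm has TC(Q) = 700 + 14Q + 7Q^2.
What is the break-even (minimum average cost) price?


AC(Q) = 700/Q + 14 + 7Q
To minimize: dAC/dQ = -700/Q^2 + 7 = 0
Q^2 = 700/7 = 100
Q* = 10
Min AC = 700/10 + 14 + 7*10
Min AC = 70 + 14 + 70 = 154

154


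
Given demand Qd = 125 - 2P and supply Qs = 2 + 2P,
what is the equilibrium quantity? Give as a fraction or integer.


First find equilibrium price:
125 - 2P = 2 + 2P
P* = 123/4 = 123/4
Then substitute into demand:
Q* = 125 - 2 * 123/4 = 127/2

127/2


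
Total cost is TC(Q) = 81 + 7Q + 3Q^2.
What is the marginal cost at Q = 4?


MC = dTC/dQ = 7 + 2*3*Q
At Q = 4:
MC = 7 + 6*4
MC = 7 + 24 = 31

31


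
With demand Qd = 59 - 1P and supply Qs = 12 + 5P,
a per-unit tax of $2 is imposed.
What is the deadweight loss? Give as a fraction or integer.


Pre-tax equilibrium quantity: Q* = 307/6
Post-tax equilibrium quantity: Q_tax = 99/2
Reduction in quantity: Q* - Q_tax = 5/3
DWL = (1/2) * tax * (Q* - Q_tax)
DWL = (1/2) * 2 * 5/3 = 5/3

5/3


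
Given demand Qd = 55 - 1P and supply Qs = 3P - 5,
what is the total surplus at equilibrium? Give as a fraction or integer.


Find equilibrium: 55 - 1P = 3P - 5
55 + 5 = 4P
P* = 60/4 = 15
Q* = 3*15 - 5 = 40
Inverse demand: P = 55 - Q/1, so P_max = 55
Inverse supply: P = 5/3 + Q/3, so P_min = 5/3
CS = (1/2) * 40 * (55 - 15) = 800
PS = (1/2) * 40 * (15 - 5/3) = 800/3
TS = CS + PS = 800 + 800/3 = 3200/3

3200/3


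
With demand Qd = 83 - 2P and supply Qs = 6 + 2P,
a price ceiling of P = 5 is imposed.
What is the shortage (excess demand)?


At P = 5:
Qd = 83 - 2*5 = 73
Qs = 6 + 2*5 = 16
Shortage = Qd - Qs = 73 - 16 = 57

57


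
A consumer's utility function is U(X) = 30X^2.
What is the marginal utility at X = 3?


MU = dU/dX = 30*2*X^(2-1)
MU = 60*X^1
At X = 3:
MU = 60 * 3^1
MU = 60 * 3 = 180

180


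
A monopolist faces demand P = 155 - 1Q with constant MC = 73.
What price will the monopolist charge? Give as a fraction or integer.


MR = 155 - 2Q
Set MR = MC: 155 - 2Q = 73
Q* = 41
Substitute into demand:
P* = 155 - 1*41 = 114

114


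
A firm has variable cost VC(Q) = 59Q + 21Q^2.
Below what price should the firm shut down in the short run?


AVC(Q) = VC(Q)/Q = 59 + 21Q
AVC is increasing in Q, so minimum AVC is at Q -> 0+.
Min AVC = 59
The firm should shut down if P < 59.

59


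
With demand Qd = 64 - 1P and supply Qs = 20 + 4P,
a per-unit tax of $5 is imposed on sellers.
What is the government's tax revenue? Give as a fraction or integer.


With tax on sellers, new supply: Qs' = 20 + 4(P - 5)
= 0 + 4P
New equilibrium quantity:
Q_new = 256/5
Tax revenue = tax * Q_new = 5 * 256/5 = 256

256


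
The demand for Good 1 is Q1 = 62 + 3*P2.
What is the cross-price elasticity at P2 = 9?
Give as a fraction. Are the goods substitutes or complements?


dQ1/dP2 = 3
At P2 = 9: Q1 = 62 + 3*9 = 89
Exy = (dQ1/dP2)(P2/Q1) = 3 * 9 / 89 = 27/89
Since Exy > 0, the goods are substitutes.

27/89 (substitutes)


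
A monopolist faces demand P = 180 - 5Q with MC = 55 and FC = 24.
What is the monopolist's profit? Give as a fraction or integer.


MR = MC: 180 - 10Q = 55
Q* = 25/2
P* = 180 - 5*25/2 = 235/2
Profit = (P* - MC)*Q* - FC
= (235/2 - 55)*25/2 - 24
= 125/2*25/2 - 24
= 3125/4 - 24 = 3029/4

3029/4


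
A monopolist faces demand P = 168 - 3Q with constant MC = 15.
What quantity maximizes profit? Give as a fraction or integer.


TR = P*Q = (168 - 3Q)Q = 168Q - 3Q^2
MR = dTR/dQ = 168 - 6Q
Set MR = MC:
168 - 6Q = 15
153 = 6Q
Q* = 153/6 = 51/2

51/2


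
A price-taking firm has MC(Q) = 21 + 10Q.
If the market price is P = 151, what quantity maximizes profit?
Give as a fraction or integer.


In perfect competition, profit is maximized where P = MC.
151 = 21 + 10Q
130 = 10Q
Q* = 130/10 = 13

13


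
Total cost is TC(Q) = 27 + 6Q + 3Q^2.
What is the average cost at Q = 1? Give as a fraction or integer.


TC(1) = 27 + 6*1 + 3*1^2
TC(1) = 27 + 6 + 3 = 36
AC = TC/Q = 36/1 = 36

36


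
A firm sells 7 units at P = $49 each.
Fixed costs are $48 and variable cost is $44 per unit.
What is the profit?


Total Revenue = P * Q = 49 * 7 = $343
Total Cost = FC + VC*Q = 48 + 44*7 = $356
Profit = TR - TC = 343 - 356 = $-13

$-13


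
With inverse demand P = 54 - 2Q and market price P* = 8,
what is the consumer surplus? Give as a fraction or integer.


Maximum willingness to pay (at Q=0): P_max = 54
Quantity demanded at P* = 8:
Q* = (54 - 8)/2 = 23
CS = (1/2) * Q* * (P_max - P*)
CS = (1/2) * 23 * (54 - 8)
CS = (1/2) * 23 * 46 = 529

529


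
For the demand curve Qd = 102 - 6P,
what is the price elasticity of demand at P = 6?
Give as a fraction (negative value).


dQ/dP = -6
At P = 6: Q = 102 - 6*6 = 66
E = (dQ/dP)(P/Q) = (-6)(6/66) = -6/11

-6/11


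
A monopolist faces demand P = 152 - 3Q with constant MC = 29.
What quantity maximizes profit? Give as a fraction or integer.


TR = P*Q = (152 - 3Q)Q = 152Q - 3Q^2
MR = dTR/dQ = 152 - 6Q
Set MR = MC:
152 - 6Q = 29
123 = 6Q
Q* = 123/6 = 41/2

41/2


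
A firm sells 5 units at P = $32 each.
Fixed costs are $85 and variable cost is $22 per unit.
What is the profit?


Total Revenue = P * Q = 32 * 5 = $160
Total Cost = FC + VC*Q = 85 + 22*5 = $195
Profit = TR - TC = 160 - 195 = $-35

$-35


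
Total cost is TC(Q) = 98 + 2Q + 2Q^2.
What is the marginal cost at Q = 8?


MC = dTC/dQ = 2 + 2*2*Q
At Q = 8:
MC = 2 + 4*8
MC = 2 + 32 = 34

34


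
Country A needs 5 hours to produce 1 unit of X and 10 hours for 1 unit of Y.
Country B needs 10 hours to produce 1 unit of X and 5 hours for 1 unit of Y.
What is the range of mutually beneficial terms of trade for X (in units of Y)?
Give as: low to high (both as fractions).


Opportunity cost of X for Country A = hours_X / hours_Y = 5/10 = 1/2 units of Y
Opportunity cost of X for Country B = hours_X / hours_Y = 10/5 = 2 units of Y
Terms of trade must be between the two opportunity costs.
Range: 1/2 to 2

1/2 to 2


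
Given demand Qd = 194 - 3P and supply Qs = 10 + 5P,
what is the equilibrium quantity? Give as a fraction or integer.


First find equilibrium price:
194 - 3P = 10 + 5P
P* = 184/8 = 23
Then substitute into demand:
Q* = 194 - 3 * 23 = 125

125


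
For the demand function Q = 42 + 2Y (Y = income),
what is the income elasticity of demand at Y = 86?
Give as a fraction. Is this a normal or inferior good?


dQ/dY = 2
At Y = 86: Q = 42 + 2*86 = 214
Ey = (dQ/dY)(Y/Q) = 2 * 86 / 214 = 86/107
Since Ey > 0, this is a normal good.

86/107 (normal good)


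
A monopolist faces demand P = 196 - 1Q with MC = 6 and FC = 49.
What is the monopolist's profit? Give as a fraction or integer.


MR = MC: 196 - 2Q = 6
Q* = 95
P* = 196 - 1*95 = 101
Profit = (P* - MC)*Q* - FC
= (101 - 6)*95 - 49
= 95*95 - 49
= 9025 - 49 = 8976

8976


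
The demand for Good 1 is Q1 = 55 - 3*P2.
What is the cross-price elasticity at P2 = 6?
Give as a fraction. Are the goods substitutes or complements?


dQ1/dP2 = -3
At P2 = 6: Q1 = 55 - 3*6 = 37
Exy = (dQ1/dP2)(P2/Q1) = -3 * 6 / 37 = -18/37
Since Exy < 0, the goods are complements.

-18/37 (complements)


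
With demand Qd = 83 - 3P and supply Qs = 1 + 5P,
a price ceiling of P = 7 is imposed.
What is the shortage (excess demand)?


At P = 7:
Qd = 83 - 3*7 = 62
Qs = 1 + 5*7 = 36
Shortage = Qd - Qs = 62 - 36 = 26

26


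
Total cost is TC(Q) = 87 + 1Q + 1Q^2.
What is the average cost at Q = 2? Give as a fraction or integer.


TC(2) = 87 + 1*2 + 1*2^2
TC(2) = 87 + 2 + 4 = 93
AC = TC/Q = 93/2 = 93/2

93/2


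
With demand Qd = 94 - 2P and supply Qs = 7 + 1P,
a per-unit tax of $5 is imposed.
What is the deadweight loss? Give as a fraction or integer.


Pre-tax equilibrium quantity: Q* = 36
Post-tax equilibrium quantity: Q_tax = 98/3
Reduction in quantity: Q* - Q_tax = 10/3
DWL = (1/2) * tax * (Q* - Q_tax)
DWL = (1/2) * 5 * 10/3 = 25/3

25/3


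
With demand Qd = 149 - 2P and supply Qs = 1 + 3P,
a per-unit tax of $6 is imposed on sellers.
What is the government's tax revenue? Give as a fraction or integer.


With tax on sellers, new supply: Qs' = 1 + 3(P - 6)
= 3P - 17
New equilibrium quantity:
Q_new = 413/5
Tax revenue = tax * Q_new = 6 * 413/5 = 2478/5

2478/5


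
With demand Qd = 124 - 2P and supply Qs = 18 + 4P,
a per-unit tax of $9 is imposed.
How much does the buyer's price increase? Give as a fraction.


With a per-unit tax, the buyer's price increase depends on relative slopes.
Supply slope: d = 4, Demand slope: b = 2
Buyer's price increase = d * tax / (b + d)
= 4 * 9 / (2 + 4)
= 36 / 6 = 6

6


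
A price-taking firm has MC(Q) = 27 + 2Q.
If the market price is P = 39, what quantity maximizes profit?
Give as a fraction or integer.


In perfect competition, profit is maximized where P = MC.
39 = 27 + 2Q
12 = 2Q
Q* = 12/2 = 6

6


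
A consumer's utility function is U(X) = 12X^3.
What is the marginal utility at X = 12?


MU = dU/dX = 12*3*X^(3-1)
MU = 36*X^2
At X = 12:
MU = 36 * 12^2
MU = 36 * 144 = 5184

5184


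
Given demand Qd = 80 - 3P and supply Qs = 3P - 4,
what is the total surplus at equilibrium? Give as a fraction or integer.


Find equilibrium: 80 - 3P = 3P - 4
80 + 4 = 6P
P* = 84/6 = 14
Q* = 3*14 - 4 = 38
Inverse demand: P = 80/3 - Q/3, so P_max = 80/3
Inverse supply: P = 4/3 + Q/3, so P_min = 4/3
CS = (1/2) * 38 * (80/3 - 14) = 722/3
PS = (1/2) * 38 * (14 - 4/3) = 722/3
TS = CS + PS = 722/3 + 722/3 = 1444/3

1444/3


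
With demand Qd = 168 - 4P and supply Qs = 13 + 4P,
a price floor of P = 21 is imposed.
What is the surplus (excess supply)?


At P = 21:
Qd = 168 - 4*21 = 84
Qs = 13 + 4*21 = 97
Surplus = Qs - Qd = 97 - 84 = 13

13


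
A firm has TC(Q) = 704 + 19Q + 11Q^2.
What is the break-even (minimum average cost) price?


AC(Q) = 704/Q + 19 + 11Q
To minimize: dAC/dQ = -704/Q^2 + 11 = 0
Q^2 = 704/11 = 64
Q* = 8
Min AC = 704/8 + 19 + 11*8
Min AC = 88 + 19 + 88 = 195

195


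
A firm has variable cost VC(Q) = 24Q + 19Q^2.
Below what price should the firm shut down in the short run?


AVC(Q) = VC(Q)/Q = 24 + 19Q
AVC is increasing in Q, so minimum AVC is at Q -> 0+.
Min AVC = 24
The firm should shut down if P < 24.

24


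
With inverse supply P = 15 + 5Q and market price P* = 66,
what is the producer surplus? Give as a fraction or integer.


Minimum supply price (at Q=0): P_min = 15
Quantity supplied at P* = 66:
Q* = (66 - 15)/5 = 51/5
PS = (1/2) * Q* * (P* - P_min)
PS = (1/2) * 51/5 * (66 - 15)
PS = (1/2) * 51/5 * 51 = 2601/10

2601/10


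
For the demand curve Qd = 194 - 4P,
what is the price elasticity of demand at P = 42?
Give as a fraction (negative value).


dQ/dP = -4
At P = 42: Q = 194 - 4*42 = 26
E = (dQ/dP)(P/Q) = (-4)(42/26) = -84/13

-84/13


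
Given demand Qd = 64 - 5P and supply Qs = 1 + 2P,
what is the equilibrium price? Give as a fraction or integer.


At equilibrium, Qd = Qs.
64 - 5P = 1 + 2P
64 - 1 = 5P + 2P
63 = 7P
P* = 63/7 = 9

9


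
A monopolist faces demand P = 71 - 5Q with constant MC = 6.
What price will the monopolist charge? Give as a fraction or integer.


MR = 71 - 10Q
Set MR = MC: 71 - 10Q = 6
Q* = 13/2
Substitute into demand:
P* = 71 - 5*13/2 = 77/2

77/2


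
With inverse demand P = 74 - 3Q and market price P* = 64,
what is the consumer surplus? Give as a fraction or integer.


Maximum willingness to pay (at Q=0): P_max = 74
Quantity demanded at P* = 64:
Q* = (74 - 64)/3 = 10/3
CS = (1/2) * Q* * (P_max - P*)
CS = (1/2) * 10/3 * (74 - 64)
CS = (1/2) * 10/3 * 10 = 50/3

50/3


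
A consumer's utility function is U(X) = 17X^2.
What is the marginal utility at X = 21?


MU = dU/dX = 17*2*X^(2-1)
MU = 34*X^1
At X = 21:
MU = 34 * 21^1
MU = 34 * 21 = 714

714


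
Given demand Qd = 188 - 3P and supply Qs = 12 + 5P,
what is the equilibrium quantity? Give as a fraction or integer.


First find equilibrium price:
188 - 3P = 12 + 5P
P* = 176/8 = 22
Then substitute into demand:
Q* = 188 - 3 * 22 = 122

122


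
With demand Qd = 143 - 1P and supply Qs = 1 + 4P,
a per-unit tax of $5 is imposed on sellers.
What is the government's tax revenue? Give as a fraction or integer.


With tax on sellers, new supply: Qs' = 1 + 4(P - 5)
= 4P - 19
New equilibrium quantity:
Q_new = 553/5
Tax revenue = tax * Q_new = 5 * 553/5 = 553

553


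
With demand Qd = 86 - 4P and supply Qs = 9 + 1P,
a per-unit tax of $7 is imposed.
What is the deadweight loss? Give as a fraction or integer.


Pre-tax equilibrium quantity: Q* = 122/5
Post-tax equilibrium quantity: Q_tax = 94/5
Reduction in quantity: Q* - Q_tax = 28/5
DWL = (1/2) * tax * (Q* - Q_tax)
DWL = (1/2) * 7 * 28/5 = 98/5

98/5


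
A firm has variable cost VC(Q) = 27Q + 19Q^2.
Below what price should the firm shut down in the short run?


AVC(Q) = VC(Q)/Q = 27 + 19Q
AVC is increasing in Q, so minimum AVC is at Q -> 0+.
Min AVC = 27
The firm should shut down if P < 27.

27


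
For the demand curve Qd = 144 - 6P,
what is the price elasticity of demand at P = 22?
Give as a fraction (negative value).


dQ/dP = -6
At P = 22: Q = 144 - 6*22 = 12
E = (dQ/dP)(P/Q) = (-6)(22/12) = -11

-11


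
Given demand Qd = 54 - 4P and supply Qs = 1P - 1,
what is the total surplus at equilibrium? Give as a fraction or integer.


Find equilibrium: 54 - 4P = 1P - 1
54 + 1 = 5P
P* = 55/5 = 11
Q* = 1*11 - 1 = 10
Inverse demand: P = 27/2 - Q/4, so P_max = 27/2
Inverse supply: P = 1 + Q/1, so P_min = 1
CS = (1/2) * 10 * (27/2 - 11) = 25/2
PS = (1/2) * 10 * (11 - 1) = 50
TS = CS + PS = 25/2 + 50 = 125/2

125/2


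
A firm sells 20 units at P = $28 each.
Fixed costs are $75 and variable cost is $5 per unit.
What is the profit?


Total Revenue = P * Q = 28 * 20 = $560
Total Cost = FC + VC*Q = 75 + 5*20 = $175
Profit = TR - TC = 560 - 175 = $385

$385


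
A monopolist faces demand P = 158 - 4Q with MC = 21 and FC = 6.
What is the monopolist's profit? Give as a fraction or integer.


MR = MC: 158 - 8Q = 21
Q* = 137/8
P* = 158 - 4*137/8 = 179/2
Profit = (P* - MC)*Q* - FC
= (179/2 - 21)*137/8 - 6
= 137/2*137/8 - 6
= 18769/16 - 6 = 18673/16

18673/16


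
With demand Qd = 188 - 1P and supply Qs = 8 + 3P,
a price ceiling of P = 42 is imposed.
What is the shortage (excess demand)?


At P = 42:
Qd = 188 - 1*42 = 146
Qs = 8 + 3*42 = 134
Shortage = Qd - Qs = 146 - 134 = 12

12


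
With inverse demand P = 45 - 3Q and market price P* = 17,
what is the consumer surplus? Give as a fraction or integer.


Maximum willingness to pay (at Q=0): P_max = 45
Quantity demanded at P* = 17:
Q* = (45 - 17)/3 = 28/3
CS = (1/2) * Q* * (P_max - P*)
CS = (1/2) * 28/3 * (45 - 17)
CS = (1/2) * 28/3 * 28 = 392/3

392/3


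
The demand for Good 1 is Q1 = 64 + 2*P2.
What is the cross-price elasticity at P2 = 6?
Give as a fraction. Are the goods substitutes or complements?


dQ1/dP2 = 2
At P2 = 6: Q1 = 64 + 2*6 = 76
Exy = (dQ1/dP2)(P2/Q1) = 2 * 6 / 76 = 3/19
Since Exy > 0, the goods are substitutes.

3/19 (substitutes)


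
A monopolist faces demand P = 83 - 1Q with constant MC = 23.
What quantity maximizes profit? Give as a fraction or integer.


TR = P*Q = (83 - 1Q)Q = 83Q - 1Q^2
MR = dTR/dQ = 83 - 2Q
Set MR = MC:
83 - 2Q = 23
60 = 2Q
Q* = 60/2 = 30

30


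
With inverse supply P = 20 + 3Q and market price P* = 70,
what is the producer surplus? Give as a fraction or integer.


Minimum supply price (at Q=0): P_min = 20
Quantity supplied at P* = 70:
Q* = (70 - 20)/3 = 50/3
PS = (1/2) * Q* * (P* - P_min)
PS = (1/2) * 50/3 * (70 - 20)
PS = (1/2) * 50/3 * 50 = 1250/3

1250/3


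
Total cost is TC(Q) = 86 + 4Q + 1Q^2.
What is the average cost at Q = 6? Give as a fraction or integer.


TC(6) = 86 + 4*6 + 1*6^2
TC(6) = 86 + 24 + 36 = 146
AC = TC/Q = 146/6 = 73/3

73/3


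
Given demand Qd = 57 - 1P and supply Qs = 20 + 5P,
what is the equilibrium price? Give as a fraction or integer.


At equilibrium, Qd = Qs.
57 - 1P = 20 + 5P
57 - 20 = 1P + 5P
37 = 6P
P* = 37/6 = 37/6

37/6


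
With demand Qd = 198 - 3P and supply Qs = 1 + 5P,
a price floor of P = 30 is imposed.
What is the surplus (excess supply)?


At P = 30:
Qd = 198 - 3*30 = 108
Qs = 1 + 5*30 = 151
Surplus = Qs - Qd = 151 - 108 = 43

43


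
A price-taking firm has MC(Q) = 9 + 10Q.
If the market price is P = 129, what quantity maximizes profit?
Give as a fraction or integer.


In perfect competition, profit is maximized where P = MC.
129 = 9 + 10Q
120 = 10Q
Q* = 120/10 = 12

12


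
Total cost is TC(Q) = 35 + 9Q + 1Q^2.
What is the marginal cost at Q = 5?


MC = dTC/dQ = 9 + 2*1*Q
At Q = 5:
MC = 9 + 2*5
MC = 9 + 10 = 19

19


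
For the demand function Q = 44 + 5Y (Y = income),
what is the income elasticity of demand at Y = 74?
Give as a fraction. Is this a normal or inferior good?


dQ/dY = 5
At Y = 74: Q = 44 + 5*74 = 414
Ey = (dQ/dY)(Y/Q) = 5 * 74 / 414 = 185/207
Since Ey > 0, this is a normal good.

185/207 (normal good)


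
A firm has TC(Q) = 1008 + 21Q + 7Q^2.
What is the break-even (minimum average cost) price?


AC(Q) = 1008/Q + 21 + 7Q
To minimize: dAC/dQ = -1008/Q^2 + 7 = 0
Q^2 = 1008/7 = 144
Q* = 12
Min AC = 1008/12 + 21 + 7*12
Min AC = 84 + 21 + 84 = 189

189


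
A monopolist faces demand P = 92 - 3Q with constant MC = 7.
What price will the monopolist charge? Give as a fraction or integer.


MR = 92 - 6Q
Set MR = MC: 92 - 6Q = 7
Q* = 85/6
Substitute into demand:
P* = 92 - 3*85/6 = 99/2

99/2


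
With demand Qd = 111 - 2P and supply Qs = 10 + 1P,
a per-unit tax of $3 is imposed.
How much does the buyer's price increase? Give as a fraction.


With a per-unit tax, the buyer's price increase depends on relative slopes.
Supply slope: d = 1, Demand slope: b = 2
Buyer's price increase = d * tax / (b + d)
= 1 * 3 / (2 + 1)
= 3 / 3 = 1

1


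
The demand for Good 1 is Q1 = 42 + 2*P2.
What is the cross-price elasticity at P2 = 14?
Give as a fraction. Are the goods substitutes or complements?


dQ1/dP2 = 2
At P2 = 14: Q1 = 42 + 2*14 = 70
Exy = (dQ1/dP2)(P2/Q1) = 2 * 14 / 70 = 2/5
Since Exy > 0, the goods are substitutes.

2/5 (substitutes)


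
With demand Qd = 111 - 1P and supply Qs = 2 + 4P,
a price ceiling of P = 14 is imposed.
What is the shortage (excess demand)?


At P = 14:
Qd = 111 - 1*14 = 97
Qs = 2 + 4*14 = 58
Shortage = Qd - Qs = 97 - 58 = 39

39


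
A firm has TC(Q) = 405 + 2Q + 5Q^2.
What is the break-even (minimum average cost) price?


AC(Q) = 405/Q + 2 + 5Q
To minimize: dAC/dQ = -405/Q^2 + 5 = 0
Q^2 = 405/5 = 81
Q* = 9
Min AC = 405/9 + 2 + 5*9
Min AC = 45 + 2 + 45 = 92

92


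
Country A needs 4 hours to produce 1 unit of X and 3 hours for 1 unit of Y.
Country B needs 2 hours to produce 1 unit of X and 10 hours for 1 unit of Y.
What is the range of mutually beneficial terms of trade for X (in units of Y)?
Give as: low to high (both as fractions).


Opportunity cost of X for Country A = hours_X / hours_Y = 4/3 = 4/3 units of Y
Opportunity cost of X for Country B = hours_X / hours_Y = 2/10 = 1/5 units of Y
Terms of trade must be between the two opportunity costs.
Range: 1/5 to 4/3

1/5 to 4/3


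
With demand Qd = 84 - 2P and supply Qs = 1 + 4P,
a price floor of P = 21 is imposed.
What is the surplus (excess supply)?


At P = 21:
Qd = 84 - 2*21 = 42
Qs = 1 + 4*21 = 85
Surplus = Qs - Qd = 85 - 42 = 43

43


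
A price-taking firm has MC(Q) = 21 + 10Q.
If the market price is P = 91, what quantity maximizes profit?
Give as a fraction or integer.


In perfect competition, profit is maximized where P = MC.
91 = 21 + 10Q
70 = 10Q
Q* = 70/10 = 7

7


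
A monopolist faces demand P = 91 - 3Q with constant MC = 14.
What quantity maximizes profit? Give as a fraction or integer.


TR = P*Q = (91 - 3Q)Q = 91Q - 3Q^2
MR = dTR/dQ = 91 - 6Q
Set MR = MC:
91 - 6Q = 14
77 = 6Q
Q* = 77/6 = 77/6

77/6


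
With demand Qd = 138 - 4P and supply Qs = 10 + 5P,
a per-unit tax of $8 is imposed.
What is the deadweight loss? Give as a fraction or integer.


Pre-tax equilibrium quantity: Q* = 730/9
Post-tax equilibrium quantity: Q_tax = 190/3
Reduction in quantity: Q* - Q_tax = 160/9
DWL = (1/2) * tax * (Q* - Q_tax)
DWL = (1/2) * 8 * 160/9 = 640/9

640/9


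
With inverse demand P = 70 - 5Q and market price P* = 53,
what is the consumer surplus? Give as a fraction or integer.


Maximum willingness to pay (at Q=0): P_max = 70
Quantity demanded at P* = 53:
Q* = (70 - 53)/5 = 17/5
CS = (1/2) * Q* * (P_max - P*)
CS = (1/2) * 17/5 * (70 - 53)
CS = (1/2) * 17/5 * 17 = 289/10

289/10


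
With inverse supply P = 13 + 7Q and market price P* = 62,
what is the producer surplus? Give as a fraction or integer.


Minimum supply price (at Q=0): P_min = 13
Quantity supplied at P* = 62:
Q* = (62 - 13)/7 = 7
PS = (1/2) * Q* * (P* - P_min)
PS = (1/2) * 7 * (62 - 13)
PS = (1/2) * 7 * 49 = 343/2

343/2


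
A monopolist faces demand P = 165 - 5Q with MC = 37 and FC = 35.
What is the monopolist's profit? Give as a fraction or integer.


MR = MC: 165 - 10Q = 37
Q* = 64/5
P* = 165 - 5*64/5 = 101
Profit = (P* - MC)*Q* - FC
= (101 - 37)*64/5 - 35
= 64*64/5 - 35
= 4096/5 - 35 = 3921/5

3921/5


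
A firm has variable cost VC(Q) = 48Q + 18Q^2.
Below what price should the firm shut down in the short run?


AVC(Q) = VC(Q)/Q = 48 + 18Q
AVC is increasing in Q, so minimum AVC is at Q -> 0+.
Min AVC = 48
The firm should shut down if P < 48.

48


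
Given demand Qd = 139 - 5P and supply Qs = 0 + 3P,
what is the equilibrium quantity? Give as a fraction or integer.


First find equilibrium price:
139 - 5P = 0 + 3P
P* = 139/8 = 139/8
Then substitute into demand:
Q* = 139 - 5 * 139/8 = 417/8

417/8


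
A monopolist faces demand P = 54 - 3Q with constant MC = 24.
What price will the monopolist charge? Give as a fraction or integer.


MR = 54 - 6Q
Set MR = MC: 54 - 6Q = 24
Q* = 5
Substitute into demand:
P* = 54 - 3*5 = 39

39


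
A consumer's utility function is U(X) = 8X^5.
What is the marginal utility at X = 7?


MU = dU/dX = 8*5*X^(5-1)
MU = 40*X^4
At X = 7:
MU = 40 * 7^4
MU = 40 * 2401 = 96040

96040


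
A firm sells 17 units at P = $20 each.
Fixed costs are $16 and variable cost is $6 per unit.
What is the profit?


Total Revenue = P * Q = 20 * 17 = $340
Total Cost = FC + VC*Q = 16 + 6*17 = $118
Profit = TR - TC = 340 - 118 = $222

$222


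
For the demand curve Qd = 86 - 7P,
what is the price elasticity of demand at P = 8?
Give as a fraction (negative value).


dQ/dP = -7
At P = 8: Q = 86 - 7*8 = 30
E = (dQ/dP)(P/Q) = (-7)(8/30) = -28/15

-28/15


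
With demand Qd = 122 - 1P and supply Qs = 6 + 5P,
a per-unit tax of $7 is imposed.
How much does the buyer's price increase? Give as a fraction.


With a per-unit tax, the buyer's price increase depends on relative slopes.
Supply slope: d = 5, Demand slope: b = 1
Buyer's price increase = d * tax / (b + d)
= 5 * 7 / (1 + 5)
= 35 / 6 = 35/6

35/6


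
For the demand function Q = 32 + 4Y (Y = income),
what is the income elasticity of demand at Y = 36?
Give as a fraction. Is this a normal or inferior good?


dQ/dY = 4
At Y = 36: Q = 32 + 4*36 = 176
Ey = (dQ/dY)(Y/Q) = 4 * 36 / 176 = 9/11
Since Ey > 0, this is a normal good.

9/11 (normal good)


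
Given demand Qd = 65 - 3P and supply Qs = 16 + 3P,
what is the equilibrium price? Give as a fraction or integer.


At equilibrium, Qd = Qs.
65 - 3P = 16 + 3P
65 - 16 = 3P + 3P
49 = 6P
P* = 49/6 = 49/6

49/6


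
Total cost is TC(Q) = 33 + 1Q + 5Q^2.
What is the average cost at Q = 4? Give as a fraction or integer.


TC(4) = 33 + 1*4 + 5*4^2
TC(4) = 33 + 4 + 80 = 117
AC = TC/Q = 117/4 = 117/4

117/4


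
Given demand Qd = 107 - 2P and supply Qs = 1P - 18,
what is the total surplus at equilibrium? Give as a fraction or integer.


Find equilibrium: 107 - 2P = 1P - 18
107 + 18 = 3P
P* = 125/3 = 125/3
Q* = 1*125/3 - 18 = 71/3
Inverse demand: P = 107/2 - Q/2, so P_max = 107/2
Inverse supply: P = 18 + Q/1, so P_min = 18
CS = (1/2) * 71/3 * (107/2 - 125/3) = 5041/36
PS = (1/2) * 71/3 * (125/3 - 18) = 5041/18
TS = CS + PS = 5041/36 + 5041/18 = 5041/12

5041/12


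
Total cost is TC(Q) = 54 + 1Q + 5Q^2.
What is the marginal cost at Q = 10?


MC = dTC/dQ = 1 + 2*5*Q
At Q = 10:
MC = 1 + 10*10
MC = 1 + 100 = 101

101


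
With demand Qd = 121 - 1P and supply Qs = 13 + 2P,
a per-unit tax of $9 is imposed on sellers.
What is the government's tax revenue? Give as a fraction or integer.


With tax on sellers, new supply: Qs' = 13 + 2(P - 9)
= 2P - 5
New equilibrium quantity:
Q_new = 79
Tax revenue = tax * Q_new = 9 * 79 = 711

711


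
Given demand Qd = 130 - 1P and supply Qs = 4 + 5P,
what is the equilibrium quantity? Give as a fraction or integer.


First find equilibrium price:
130 - 1P = 4 + 5P
P* = 126/6 = 21
Then substitute into demand:
Q* = 130 - 1 * 21 = 109

109


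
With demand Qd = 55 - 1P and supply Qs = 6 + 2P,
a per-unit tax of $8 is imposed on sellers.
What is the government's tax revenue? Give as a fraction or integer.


With tax on sellers, new supply: Qs' = 6 + 2(P - 8)
= 2P - 10
New equilibrium quantity:
Q_new = 100/3
Tax revenue = tax * Q_new = 8 * 100/3 = 800/3

800/3


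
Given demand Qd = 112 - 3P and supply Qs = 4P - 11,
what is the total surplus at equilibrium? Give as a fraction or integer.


Find equilibrium: 112 - 3P = 4P - 11
112 + 11 = 7P
P* = 123/7 = 123/7
Q* = 4*123/7 - 11 = 415/7
Inverse demand: P = 112/3 - Q/3, so P_max = 112/3
Inverse supply: P = 11/4 + Q/4, so P_min = 11/4
CS = (1/2) * 415/7 * (112/3 - 123/7) = 172225/294
PS = (1/2) * 415/7 * (123/7 - 11/4) = 172225/392
TS = CS + PS = 172225/294 + 172225/392 = 172225/168

172225/168


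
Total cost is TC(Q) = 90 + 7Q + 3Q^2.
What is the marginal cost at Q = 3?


MC = dTC/dQ = 7 + 2*3*Q
At Q = 3:
MC = 7 + 6*3
MC = 7 + 18 = 25

25


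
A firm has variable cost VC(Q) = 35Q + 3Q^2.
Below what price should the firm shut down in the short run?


AVC(Q) = VC(Q)/Q = 35 + 3Q
AVC is increasing in Q, so minimum AVC is at Q -> 0+.
Min AVC = 35
The firm should shut down if P < 35.

35


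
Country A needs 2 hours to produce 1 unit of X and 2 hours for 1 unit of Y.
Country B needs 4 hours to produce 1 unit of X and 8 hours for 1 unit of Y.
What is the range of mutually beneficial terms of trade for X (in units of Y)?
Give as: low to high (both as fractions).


Opportunity cost of X for Country A = hours_X / hours_Y = 2/2 = 1 units of Y
Opportunity cost of X for Country B = hours_X / hours_Y = 4/8 = 1/2 units of Y
Terms of trade must be between the two opportunity costs.
Range: 1/2 to 1

1/2 to 1
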